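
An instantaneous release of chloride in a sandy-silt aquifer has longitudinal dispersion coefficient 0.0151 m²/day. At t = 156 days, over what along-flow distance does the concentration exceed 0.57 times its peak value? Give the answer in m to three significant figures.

The plume is Gaussian with σ = √(2Dt) = √(2 × 0.0151 × 156) = 2.171 m.
C/C_peak = exp(−Δx²/(2σ²)) = 0.57 ⇒ Δx = σ·√(−2 ln 0.57) = 2.171 × 1.060 = 2.301 m.
Width = 2Δx = 4.60 m.

4.60 m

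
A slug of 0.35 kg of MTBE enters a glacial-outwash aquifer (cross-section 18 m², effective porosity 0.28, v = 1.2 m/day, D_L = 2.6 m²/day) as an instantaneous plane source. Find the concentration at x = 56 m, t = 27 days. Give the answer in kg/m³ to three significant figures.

For an instantaneous plane source, C(x,t) = M/(n_e·A·√(4πDt)) · exp(−(x−vt)²/(4Dt)), with n_e·A the pore (flow) area.
Plume center vt = 1.2 × 27 = 32.4 m, so the well at 56 m is 23.6 m downgradient of the peak.
√(4πDt) = 29.70 m, giving peak height M/(n_e·A·√(4πDt)) = 0.35/(0.28 × 18 × 29.70) = 0.002338 kg/m³.
(x−vt)²/(4Dt) = (23.6)²/(4 × 2.6 × 27) = 1.983; exp(−1.983) = 0.1377.
C = 0.002338 × 0.1377 = 0.000322 kg/m³.

0.000322 kg/m³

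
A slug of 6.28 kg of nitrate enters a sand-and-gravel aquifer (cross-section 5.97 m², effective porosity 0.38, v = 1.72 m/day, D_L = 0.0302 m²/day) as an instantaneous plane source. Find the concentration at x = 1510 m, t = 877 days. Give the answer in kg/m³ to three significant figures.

For an instantaneous plane source, C(x,t) = M/(n_e·A·√(4πDt)) · exp(−(x−vt)²/(4Dt)), with n_e·A the pore (flow) area.
Plume center vt = 1.72 × 877 = 1508.44 m, so the well at 1510 m is 1.56 m downgradient of the peak.
√(4πDt) = 18.24 m, giving peak height M/(n_e·A·√(4πDt)) = 6.28/(0.38 × 5.97 × 18.24) = 0.1518 kg/m³.
(x−vt)²/(4Dt) = (1.56)²/(4 × 0.0302 × 877) = 0.02297; exp(−0.02297) = 0.9773.
C = 0.1518 × 0.9773 = 0.148 kg/m³.

0.148 kg/m³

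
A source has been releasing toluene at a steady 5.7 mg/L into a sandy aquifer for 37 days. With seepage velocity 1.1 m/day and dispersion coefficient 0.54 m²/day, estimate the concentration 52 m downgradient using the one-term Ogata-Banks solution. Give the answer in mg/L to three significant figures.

For a continuous step input, C/C₀ ≈ ½·erfc((x−vt)/(2√(Dt))).
vt = 1.1 × 37 = 40.7 m and 2√(Dt) = 2√(0.54 × 37) = 8.940 m.
Argument (x−vt)/(2√(Dt)) = (52 − 40.7)/8.940 = 1.264; ½·erfc(1.264) = 0.03692.
C = 5.7 × 0.03692 = 0.210 mg/L.

0.210 mg/L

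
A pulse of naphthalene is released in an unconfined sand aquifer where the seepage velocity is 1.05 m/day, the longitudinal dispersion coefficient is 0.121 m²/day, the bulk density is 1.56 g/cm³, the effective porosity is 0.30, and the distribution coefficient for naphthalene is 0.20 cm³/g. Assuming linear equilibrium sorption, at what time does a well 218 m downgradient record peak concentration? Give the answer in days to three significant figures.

Retardation factor R = 1 + ρ_b·K_d/n = 1 + 1.56 × 0.20/0.30 = 2.040.
Sorption retards both mechanisms: v_R = v/R = 0.5147 m/day, D_R = D/R = 0.05931 m²/day.
Peak time from v_R²t² + 2D_R t − x² = 0: t = (√(D_R² + v_R²x²) − D_R)/v_R².
√(D_R² + v_R²x²) = √(0.05931² + 0.5147² × 218²) = 112.2; v_R² = 0.2649.
t = (112.2 − 0.05931)/0.2649 = 423 days.

423 days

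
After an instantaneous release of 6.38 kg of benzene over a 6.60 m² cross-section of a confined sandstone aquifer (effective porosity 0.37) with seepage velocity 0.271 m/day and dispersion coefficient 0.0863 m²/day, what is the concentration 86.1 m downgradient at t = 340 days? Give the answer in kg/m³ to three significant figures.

For an instantaneous plane source, C(x,t) = M/(n_e·A·√(4πDt)) · exp(−(x−vt)²/(4Dt)), with n_e·A the pore (flow) area.
Plume center vt = 0.271 × 340 = 92.14 m, so the well at 86.1 m is 6.04 m upgradient of the peak.
√(4πDt) = 19.20 m, giving peak height M/(n_e·A·√(4πDt)) = 6.38/(0.37 × 6.60 × 19.20) = 0.1361 kg/m³.
(x−vt)²/(4Dt) = (-6.04)²/(4 × 0.0863 × 340) = 0.3108; exp(−0.3108) = 0.7329.
C = 0.1361 × 0.7329 = 0.0997 kg/m³.

0.0997 kg/m³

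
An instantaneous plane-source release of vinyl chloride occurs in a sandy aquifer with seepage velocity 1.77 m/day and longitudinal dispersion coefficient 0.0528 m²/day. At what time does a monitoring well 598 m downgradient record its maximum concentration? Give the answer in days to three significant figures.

338 days

For the 1D instantaneous-source solution, setting ∂C/∂t = 0 at fixed x gives v²t² + 2Dt − x² = 0, so t = (√(D² + v²x²) − D)/v².
√(D² + v²x²) = √(0.0528² + 1.77² × 598²) = 1058; v² = 3.1329.
t = (1058 − 0.0528)/3.1329 = 338 days (vs. the pure-advection estimate x/v = 338 d).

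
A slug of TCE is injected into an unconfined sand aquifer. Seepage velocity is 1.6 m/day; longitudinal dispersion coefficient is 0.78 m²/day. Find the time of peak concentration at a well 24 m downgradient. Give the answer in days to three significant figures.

14.7 days

For the 1D instantaneous-source solution, setting ∂C/∂t = 0 at fixed x gives v²t² + 2Dt − x² = 0, so t = (√(D² + v²x²) − D)/v².
√(D² + v²x²) = √(0.78² + 1.6² × 24²) = 38.41; v² = 2.56.
t = (38.41 − 0.78)/2.56 = 14.7 days (vs. the pure-advection estimate x/v = 15.0 d).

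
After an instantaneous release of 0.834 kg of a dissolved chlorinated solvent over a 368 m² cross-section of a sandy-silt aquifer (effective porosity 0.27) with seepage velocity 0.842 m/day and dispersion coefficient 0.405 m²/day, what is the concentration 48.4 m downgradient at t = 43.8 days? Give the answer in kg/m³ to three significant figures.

8.66e-05 kg/m³

For an instantaneous plane source, C(x,t) = M/(n_e·A·√(4πDt)) · exp(−(x−vt)²/(4Dt)), with n_e·A the pore (flow) area.
Plume center vt = 0.842 × 43.8 = 36.8796 m, so the well at 48.4 m is 11.5204 m downgradient of the peak.
√(4πDt) = 14.93 m, giving peak height M/(n_e·A·√(4πDt)) = 0.834/(0.27 × 368 × 14.93) = 0.0005622 kg/m³.
(x−vt)²/(4Dt) = (11.5204)²/(4 × 0.405 × 43.8) = 1.870; exp(−1.870) = 0.1541.
C = 0.0005622 × 0.1541 = 8.66e-05 kg/m³.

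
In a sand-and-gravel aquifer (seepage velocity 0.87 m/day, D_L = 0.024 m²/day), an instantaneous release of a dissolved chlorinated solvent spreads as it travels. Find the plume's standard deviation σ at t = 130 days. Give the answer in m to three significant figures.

2.50 m

Dispersive spreading gives a Gaussian with σ² = 2Dt; advection only shifts the center.
σ = √(2 × 0.024 × 130) = 2.50 m.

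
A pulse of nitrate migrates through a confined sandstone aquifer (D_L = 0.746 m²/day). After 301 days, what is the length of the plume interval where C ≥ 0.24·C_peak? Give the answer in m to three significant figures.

71.6 m

The plume is Gaussian with σ = √(2Dt) = √(2 × 0.746 × 301) = 21.19 m.
C/C_peak = exp(−Δx²/(2σ²)) = 0.24 ⇒ Δx = σ·√(−2 ln 0.24) = 21.19 × 1.689 = 35.79 m.
Width = 2Δx = 71.6 m.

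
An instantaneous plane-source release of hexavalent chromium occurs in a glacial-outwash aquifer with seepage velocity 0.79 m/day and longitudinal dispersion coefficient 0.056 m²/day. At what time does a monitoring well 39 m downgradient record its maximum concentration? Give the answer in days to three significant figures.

For the 1D instantaneous-source solution, setting ∂C/∂t = 0 at fixed x gives v²t² + 2Dt − x² = 0, so t = (√(D² + v²x²) − D)/v².
√(D² + v²x²) = √(0.056² + 0.79² × 39²) = 30.81; v² = 0.6241.
t = (30.81 − 0.056)/0.6241 = 49.3 days (vs. the pure-advection estimate x/v = 49.4 d).

49.3 days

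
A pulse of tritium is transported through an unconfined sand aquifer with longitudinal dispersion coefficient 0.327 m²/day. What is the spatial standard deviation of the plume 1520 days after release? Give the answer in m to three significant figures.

Dispersive spreading gives a Gaussian with σ² = 2Dt; advection only shifts the center.
σ = √(2 × 0.327 × 1520) = 31.5 m.

31.5 m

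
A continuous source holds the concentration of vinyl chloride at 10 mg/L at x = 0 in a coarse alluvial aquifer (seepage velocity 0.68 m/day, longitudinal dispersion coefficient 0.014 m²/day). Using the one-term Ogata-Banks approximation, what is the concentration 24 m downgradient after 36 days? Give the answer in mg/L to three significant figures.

For a continuous step input, C/C₀ ≈ ½·erfc((x−vt)/(2√(Dt))).
vt = 0.68 × 36 = 24.48 m and 2√(Dt) = 2√(0.014 × 36) = 1.420 m.
Argument (x−vt)/(2√(Dt)) = (24 − 24.48)/1.420 = -0.3380; ½·erfc(-0.3380) = 0.6837.
C = 10 × 0.6837 = 6.84 mg/L.

6.84 mg/L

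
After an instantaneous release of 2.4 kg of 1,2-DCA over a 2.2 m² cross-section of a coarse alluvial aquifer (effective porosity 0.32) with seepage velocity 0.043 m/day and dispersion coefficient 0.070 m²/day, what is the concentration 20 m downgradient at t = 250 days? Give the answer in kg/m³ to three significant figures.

For an instantaneous plane source, C(x,t) = M/(n_e·A·√(4πDt)) · exp(−(x−vt)²/(4Dt)), with n_e·A the pore (flow) area.
Plume center vt = 0.043 × 250 = 10.75 m, so the well at 20 m is 9.25 m downgradient of the peak.
√(4πDt) = 14.83 m, giving peak height M/(n_e·A·√(4πDt)) = 2.4/(0.32 × 2.2 × 14.83) = 0.2299 kg/m³.
(x−vt)²/(4Dt) = (9.25)²/(4 × 0.070 × 250) = 1.222; exp(−1.222) = 0.2946.
C = 0.2299 × 0.2946 = 0.0677 kg/m³.

0.0677 kg/m³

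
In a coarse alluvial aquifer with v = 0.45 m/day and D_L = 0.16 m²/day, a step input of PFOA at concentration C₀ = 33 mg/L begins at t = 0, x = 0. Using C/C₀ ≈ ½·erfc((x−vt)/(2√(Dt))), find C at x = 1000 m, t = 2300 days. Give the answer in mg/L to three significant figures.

29.7 mg/L

For a continuous step input, C/C₀ ≈ ½·erfc((x−vt)/(2√(Dt))).
vt = 0.45 × 2300 = 1035 m and 2√(Dt) = 2√(0.16 × 2300) = 38.37 m.
Argument (x−vt)/(2√(Dt)) = (1000 − 1035)/38.37 = -0.9122; ½·erfc(-0.9122) = 0.9015.
C = 33 × 0.9015 = 29.7 mg/L.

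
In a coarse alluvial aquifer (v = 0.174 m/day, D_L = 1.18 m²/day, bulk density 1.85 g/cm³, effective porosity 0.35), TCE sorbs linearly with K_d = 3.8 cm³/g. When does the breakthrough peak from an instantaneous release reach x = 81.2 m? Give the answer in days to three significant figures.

Retardation factor R = 1 + ρ_b·K_d/n = 1 + 1.85 × 3.8/0.35 = 21.09.
Sorption retards both mechanisms: v_R = v/R = 0.008250 m/day, D_R = D/R = 0.05595 m²/day.
Peak time from v_R²t² + 2D_R t − x² = 0: t = (√(D_R² + v_R²x²) − D_R)/v_R².
√(D_R² + v_R²x²) = √(0.05595² + 0.008250² × 81.2²) = 0.6722; v_R² = 6.806e-05.
t = (0.6722 − 0.05595)/6.806e-05 = 9050 days.

9050 days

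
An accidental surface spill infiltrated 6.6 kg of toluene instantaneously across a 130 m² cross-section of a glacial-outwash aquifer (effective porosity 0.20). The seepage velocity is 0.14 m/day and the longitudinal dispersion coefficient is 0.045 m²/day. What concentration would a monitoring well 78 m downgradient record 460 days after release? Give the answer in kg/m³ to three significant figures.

For an instantaneous plane source, C(x,t) = M/(n_e·A·√(4πDt)) · exp(−(x−vt)²/(4Dt)), with n_e·A the pore (flow) area.
Plume center vt = 0.14 × 460 = 64.4 m, so the well at 78 m is 13.6 m downgradient of the peak.
√(4πDt) = 16.13 m, giving peak height M/(n_e·A·√(4πDt)) = 6.6/(0.20 × 130 × 16.13) = 0.01574 kg/m³.
(x−vt)²/(4Dt) = (13.6)²/(4 × 0.045 × 460) = 2.234; exp(−2.234) = 0.1071.
C = 0.01574 × 0.1071 = 0.00169 kg/m³.

0.00169 kg/m³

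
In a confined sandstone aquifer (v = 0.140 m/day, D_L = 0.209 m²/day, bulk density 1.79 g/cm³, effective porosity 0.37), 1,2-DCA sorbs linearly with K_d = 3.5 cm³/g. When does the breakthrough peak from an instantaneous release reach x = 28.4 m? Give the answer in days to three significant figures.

Retardation factor R = 1 + ρ_b·K_d/n = 1 + 1.79 × 3.5/0.37 = 17.93.
Sorption retards both mechanisms: v_R = v/R = 0.007808 m/day, D_R = D/R = 0.01166 m²/day.
Peak time from v_R²t² + 2D_R t − x² = 0: t = (√(D_R² + v_R²x²) − D_R)/v_R².
√(D_R² + v_R²x²) = √(0.01166² + 0.007808² × 28.4²) = 0.2221; v_R² = 6.096e-05.
t = (0.2221 − 0.01166)/6.096e-05 = 3450 days.

3450 days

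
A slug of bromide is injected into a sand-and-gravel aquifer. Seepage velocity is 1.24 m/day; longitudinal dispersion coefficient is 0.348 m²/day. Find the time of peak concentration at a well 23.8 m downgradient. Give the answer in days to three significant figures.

For the 1D instantaneous-source solution, setting ∂C/∂t = 0 at fixed x gives v²t² + 2Dt − x² = 0, so t = (√(D² + v²x²) − D)/v².
√(D² + v²x²) = √(0.348² + 1.24² × 23.8²) = 29.51; v² = 1.5376.
t = (29.51 − 0.348)/1.5376 = 19.0 days (vs. the pure-advection estimate x/v = 19.2 d).

19.0 days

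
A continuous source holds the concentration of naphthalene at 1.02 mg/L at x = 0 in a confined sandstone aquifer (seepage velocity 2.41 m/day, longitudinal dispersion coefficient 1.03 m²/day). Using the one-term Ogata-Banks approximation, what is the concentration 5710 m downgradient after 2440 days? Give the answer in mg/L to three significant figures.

1.01 mg/L

For a continuous step input, C/C₀ ≈ ½·erfc((x−vt)/(2√(Dt))).
vt = 2.41 × 2440 = 5880.4 m and 2√(Dt) = 2√(1.03 × 2440) = 100.3 m.
Argument (x−vt)/(2√(Dt)) = (5710 − 5880.4)/100.3 = -1.699; ½·erfc(-1.699) = 0.9919.
C = 1.02 × 0.9919 = 1.01 mg/L.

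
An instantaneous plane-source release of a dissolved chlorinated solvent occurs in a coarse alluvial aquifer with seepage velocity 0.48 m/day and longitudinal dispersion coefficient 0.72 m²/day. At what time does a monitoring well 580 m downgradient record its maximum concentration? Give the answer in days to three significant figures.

1210 days

For the 1D instantaneous-source solution, setting ∂C/∂t = 0 at fixed x gives v²t² + 2Dt − x² = 0, so t = (√(D² + v²x²) − D)/v².
√(D² + v²x²) = √(0.72² + 0.48² × 580²) = 278.4; v² = 0.2304.
t = (278.4 − 0.72)/0.2304 = 1210 days (vs. the pure-advection estimate x/v = 1210 d).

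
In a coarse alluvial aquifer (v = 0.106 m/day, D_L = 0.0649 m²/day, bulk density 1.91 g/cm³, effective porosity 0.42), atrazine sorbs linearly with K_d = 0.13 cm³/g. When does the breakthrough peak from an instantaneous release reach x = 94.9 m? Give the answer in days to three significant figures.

1420 days

Retardation factor R = 1 + ρ_b·K_d/n = 1 + 1.91 × 0.13/0.42 = 1.591.
Sorption retards both mechanisms: v_R = v/R = 0.06662 m/day, D_R = D/R = 0.04079 m²/day.
Peak time from v_R²t² + 2D_R t − x² = 0: t = (√(D_R² + v_R²x²) − D_R)/v_R².
√(D_R² + v_R²x²) = √(0.04079² + 0.06662² × 94.9²) = 6.322; v_R² = 0.004438.
t = (6.322 − 0.04079)/0.004438 = 1420 days.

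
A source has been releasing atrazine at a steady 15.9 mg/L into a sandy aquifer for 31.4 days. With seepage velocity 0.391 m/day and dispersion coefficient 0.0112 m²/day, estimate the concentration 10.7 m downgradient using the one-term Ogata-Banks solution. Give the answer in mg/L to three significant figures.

For a continuous step input, C/C₀ ≈ ½·erfc((x−vt)/(2√(Dt))).
vt = 0.391 × 31.4 = 12.2774 m and 2√(Dt) = 2√(0.0112 × 31.4) = 1.186 m.
Argument (x−vt)/(2√(Dt)) = (10.7 − 12.2774)/1.186 = -1.330; ½·erfc(-1.330) = 0.9700.
C = 15.9 × 0.9700 = 15.4 mg/L.

15.4 mg/L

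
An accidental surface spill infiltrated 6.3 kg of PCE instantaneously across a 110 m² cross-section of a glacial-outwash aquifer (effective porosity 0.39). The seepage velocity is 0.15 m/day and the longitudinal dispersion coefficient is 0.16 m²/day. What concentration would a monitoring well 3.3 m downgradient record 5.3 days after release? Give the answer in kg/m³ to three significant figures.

For an instantaneous plane source, C(x,t) = M/(n_e·A·√(4πDt)) · exp(−(x−vt)²/(4Dt)), with n_e·A the pore (flow) area.
Plume center vt = 0.15 × 5.3 = 0.795 m, so the well at 3.3 m is 2.505 m downgradient of the peak.
√(4πDt) = 3.264 m, giving peak height M/(n_e·A·√(4πDt)) = 6.3/(0.39 × 110 × 3.264) = 0.04499 kg/m³.
(x−vt)²/(4Dt) = (2.505)²/(4 × 0.16 × 5.3) = 1.850; exp(−1.850) = 0.1572.
C = 0.04499 × 0.1572 = 0.00707 kg/m³.

0.00707 kg/m³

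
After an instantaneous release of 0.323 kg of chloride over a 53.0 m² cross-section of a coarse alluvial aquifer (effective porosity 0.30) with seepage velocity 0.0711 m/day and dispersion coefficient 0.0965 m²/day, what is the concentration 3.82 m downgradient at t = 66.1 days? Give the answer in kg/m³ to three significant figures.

0.00220 kg/m³

For an instantaneous plane source, C(x,t) = M/(n_e·A·√(4πDt)) · exp(−(x−vt)²/(4Dt)), with n_e·A the pore (flow) area.
Plume center vt = 0.0711 × 66.1 = 4.69971 m, so the well at 3.82 m is 0.87971 m upgradient of the peak.
√(4πDt) = 8.953 m, giving peak height M/(n_e·A·√(4πDt)) = 0.323/(0.30 × 53.0 × 8.953) = 0.002269 kg/m³.
(x−vt)²/(4Dt) = (-0.87971)²/(4 × 0.0965 × 66.1) = 0.03033; exp(−0.03033) = 0.9701.
C = 0.002269 × 0.9701 = 0.00220 kg/m³.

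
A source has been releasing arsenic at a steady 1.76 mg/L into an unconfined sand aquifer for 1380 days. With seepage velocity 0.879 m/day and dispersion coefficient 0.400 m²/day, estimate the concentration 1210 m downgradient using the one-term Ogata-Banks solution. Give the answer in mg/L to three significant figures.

For a continuous step input, C/C₀ ≈ ½·erfc((x−vt)/(2√(Dt))).
vt = 0.879 × 1380 = 1213.02 m and 2√(Dt) = 2√(0.400 × 1380) = 46.99 m.
Argument (x−vt)/(2√(Dt)) = (1210 − 1213.02)/46.99 = -0.06427; ½·erfc(-0.06427) = 0.5362.
C = 1.76 × 0.5362 = 0.944 mg/L.

0.944 mg/L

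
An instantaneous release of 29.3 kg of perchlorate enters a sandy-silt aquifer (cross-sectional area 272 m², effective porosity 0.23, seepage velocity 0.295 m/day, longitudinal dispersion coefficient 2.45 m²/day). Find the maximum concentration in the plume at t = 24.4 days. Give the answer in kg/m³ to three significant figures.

0.0171 kg/m³

The peak of an instantaneous 1D plume sits at x = vt; there the Gaussian factor is 1 and C_max = M/(n_e·A·√(4πDt)), where n_e·A is the pore area the mass is dissolved in.
√(4πDt) = √(4π × 2.45 × 24.4) = 27.41 m, so C_max = 29.3/(0.23 × 272 × 27.41) = 0.0171 kg/m³.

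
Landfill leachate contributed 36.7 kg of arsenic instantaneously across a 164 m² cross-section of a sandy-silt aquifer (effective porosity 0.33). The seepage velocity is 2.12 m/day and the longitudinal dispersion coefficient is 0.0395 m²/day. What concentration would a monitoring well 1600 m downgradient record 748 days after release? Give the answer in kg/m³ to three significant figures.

0.00633 kg/m³

For an instantaneous plane source, C(x,t) = M/(n_e·A·√(4πDt)) · exp(−(x−vt)²/(4Dt)), with n_e·A the pore (flow) area.
Plume center vt = 2.12 × 748 = 1585.76 m, so the well at 1600 m is 14.24 m downgradient of the peak.
√(4πDt) = 19.27 m, giving peak height M/(n_e·A·√(4πDt)) = 36.7/(0.33 × 164 × 19.27) = 0.03519 kg/m³.
(x−vt)²/(4Dt) = (14.24)²/(4 × 0.0395 × 748) = 1.716; exp(−1.716) = 0.1798.
C = 0.03519 × 0.1798 = 0.00633 kg/m³.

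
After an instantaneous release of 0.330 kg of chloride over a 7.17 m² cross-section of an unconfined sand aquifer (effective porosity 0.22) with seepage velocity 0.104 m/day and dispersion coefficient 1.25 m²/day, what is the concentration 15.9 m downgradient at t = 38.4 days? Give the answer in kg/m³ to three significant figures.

For an instantaneous plane source, C(x,t) = M/(n_e·A·√(4πDt)) · exp(−(x−vt)²/(4Dt)), with n_e·A the pore (flow) area.
Plume center vt = 0.104 × 38.4 = 3.9936 m, so the well at 15.9 m is 11.9064 m downgradient of the peak.
√(4πDt) = 24.56 m, giving peak height M/(n_e·A·√(4πDt)) = 0.330/(0.22 × 7.17 × 24.56) = 0.008518 kg/m³.
(x−vt)²/(4Dt) = (11.9064)²/(4 × 1.25 × 38.4) = 0.7383; exp(−0.7383) = 0.4779.
C = 0.008518 × 0.4779 = 0.00407 kg/m³.

0.00407 kg/m³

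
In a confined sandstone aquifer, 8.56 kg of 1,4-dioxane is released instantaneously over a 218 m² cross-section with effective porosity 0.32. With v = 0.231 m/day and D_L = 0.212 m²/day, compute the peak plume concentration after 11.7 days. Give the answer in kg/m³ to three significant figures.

0.0220 kg/m³

The peak of an instantaneous 1D plume sits at x = vt; there the Gaussian factor is 1 and C_max = M/(n_e·A·√(4πDt)), where n_e·A is the pore area the mass is dissolved in.
√(4πDt) = √(4π × 0.212 × 11.7) = 5.583 m, so C_max = 8.56/(0.32 × 218 × 5.583) = 0.0220 kg/m³.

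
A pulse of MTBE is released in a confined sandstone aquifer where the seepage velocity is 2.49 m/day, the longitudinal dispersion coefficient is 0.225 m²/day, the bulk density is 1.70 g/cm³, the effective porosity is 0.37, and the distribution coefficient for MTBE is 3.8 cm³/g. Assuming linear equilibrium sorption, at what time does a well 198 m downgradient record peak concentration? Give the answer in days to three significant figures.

Retardation factor R = 1 + ρ_b·K_d/n = 1 + 1.70 × 3.8/0.37 = 18.46.
Sorption retards both mechanisms: v_R = v/R = 0.1349 m/day, D_R = D/R = 0.01219 m²/day.
Peak time from v_R²t² + 2D_R t − x² = 0: t = (√(D_R² + v_R²x²) − D_R)/v_R².
√(D_R² + v_R²x²) = √(0.01219² + 0.1349² × 198²) = 26.71; v_R² = 0.01820.
t = (26.71 − 0.01219)/0.01820 = 1470 days.

1470 days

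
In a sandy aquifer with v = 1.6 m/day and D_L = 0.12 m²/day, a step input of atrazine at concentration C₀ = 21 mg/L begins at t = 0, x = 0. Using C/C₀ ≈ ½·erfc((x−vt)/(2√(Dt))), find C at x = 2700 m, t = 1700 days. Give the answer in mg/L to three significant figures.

17.6 mg/L

For a continuous step input, C/C₀ ≈ ½·erfc((x−vt)/(2√(Dt))).
vt = 1.6 × 1700 = 2720 m and 2√(Dt) = 2√(0.12 × 1700) = 28.57 m.
Argument (x−vt)/(2√(Dt)) = (2700 − 2720)/28.57 = -0.7000; ½·erfc(-0.7000) = 0.8389.
C = 21 × 0.8389 = 17.6 mg/L.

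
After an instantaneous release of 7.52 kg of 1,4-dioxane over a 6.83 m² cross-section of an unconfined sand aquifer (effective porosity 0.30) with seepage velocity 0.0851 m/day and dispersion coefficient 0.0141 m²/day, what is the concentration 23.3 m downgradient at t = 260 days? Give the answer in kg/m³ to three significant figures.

0.492 kg/m³

For an instantaneous plane source, C(x,t) = M/(n_e·A·√(4πDt)) · exp(−(x−vt)²/(4Dt)), with n_e·A the pore (flow) area.
Plume center vt = 0.0851 × 260 = 22.126 m, so the well at 23.3 m is 1.174 m downgradient of the peak.
√(4πDt) = 6.787 m, giving peak height M/(n_e·A·√(4πDt)) = 7.52/(0.30 × 6.83 × 6.787) = 0.5408 kg/m³.
(x−vt)²/(4Dt) = (1.174)²/(4 × 0.0141 × 260) = 0.09399; exp(−0.09399) = 0.9103.
C = 0.5408 × 0.9103 = 0.492 kg/m³.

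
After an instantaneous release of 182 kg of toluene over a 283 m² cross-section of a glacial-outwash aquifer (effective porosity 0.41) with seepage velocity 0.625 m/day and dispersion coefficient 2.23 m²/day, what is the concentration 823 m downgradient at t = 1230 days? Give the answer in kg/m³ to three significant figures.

For an instantaneous plane source, C(x,t) = M/(n_e·A·√(4πDt)) · exp(−(x−vt)²/(4Dt)), with n_e·A the pore (flow) area.
Plume center vt = 0.625 × 1230 = 768.75 m, so the well at 823 m is 54.25 m downgradient of the peak.
√(4πDt) = 185.7 m, giving peak height M/(n_e·A·√(4πDt)) = 182/(0.41 × 283 × 185.7) = 0.008447 kg/m³.
(x−vt)²/(4Dt) = (54.25)²/(4 × 2.23 × 1230) = 0.2682; exp(−0.2682) = 0.7648.
C = 0.008447 × 0.7648 = 0.00646 kg/m³.

0.00646 kg/m³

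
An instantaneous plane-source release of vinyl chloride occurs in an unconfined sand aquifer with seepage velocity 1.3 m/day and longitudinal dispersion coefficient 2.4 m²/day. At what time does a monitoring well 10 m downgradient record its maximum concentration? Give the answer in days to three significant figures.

For the 1D instantaneous-source solution, setting ∂C/∂t = 0 at fixed x gives v²t² + 2Dt − x² = 0, so t = (√(D² + v²x²) − D)/v².
√(D² + v²x²) = √(2.4² + 1.3² × 10²) = 13.22; v² = 1.69.
t = (13.22 − 2.4)/1.69 = 6.40 days (vs. the pure-advection estimate x/v = 7.69 d).

6.40 days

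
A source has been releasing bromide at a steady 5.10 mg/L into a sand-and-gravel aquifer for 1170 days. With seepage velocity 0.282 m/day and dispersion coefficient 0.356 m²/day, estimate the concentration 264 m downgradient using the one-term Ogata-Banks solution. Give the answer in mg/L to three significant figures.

For a continuous step input, C/C₀ ≈ ½·erfc((x−vt)/(2√(Dt))).
vt = 0.282 × 1170 = 329.94 m and 2√(Dt) = 2√(0.356 × 1170) = 40.82 m.
Argument (x−vt)/(2√(Dt)) = (264 − 329.94)/40.82 = -1.615; ½·erfc(-1.615) = 0.9888.
C = 5.10 × 0.9888 = 5.04 mg/L.

5.04 mg/L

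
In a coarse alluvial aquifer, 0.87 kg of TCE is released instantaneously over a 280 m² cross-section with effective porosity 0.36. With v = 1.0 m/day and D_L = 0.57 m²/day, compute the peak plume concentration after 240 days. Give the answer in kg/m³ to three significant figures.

The peak of an instantaneous 1D plume sits at x = vt; there the Gaussian factor is 1 and C_max = M/(n_e·A·√(4πDt)), where n_e·A is the pore area the mass is dissolved in.
√(4πDt) = √(4π × 0.57 × 240) = 41.46 m, so C_max = 0.87/(0.36 × 280 × 41.46) = 0.000208 kg/m³.

0.000208 kg/m³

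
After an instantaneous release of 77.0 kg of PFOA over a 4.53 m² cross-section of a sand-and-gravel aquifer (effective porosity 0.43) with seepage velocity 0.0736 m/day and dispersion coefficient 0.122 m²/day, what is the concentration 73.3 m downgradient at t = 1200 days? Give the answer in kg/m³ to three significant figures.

0.627 kg/m³

For an instantaneous plane source, C(x,t) = M/(n_e·A·√(4πDt)) · exp(−(x−vt)²/(4Dt)), with n_e·A the pore (flow) area.
Plume center vt = 0.0736 × 1200 = 88.32 m, so the well at 73.3 m is 15.02 m upgradient of the peak.
√(4πDt) = 42.89 m, giving peak height M/(n_e·A·√(4πDt)) = 77.0/(0.43 × 4.53 × 42.89) = 0.9217 kg/m³.
(x−vt)²/(4Dt) = (-15.02)²/(4 × 0.122 × 1200) = 0.3852; exp(−0.3852) = 0.6803.
C = 0.9217 × 0.6803 = 0.627 kg/m³.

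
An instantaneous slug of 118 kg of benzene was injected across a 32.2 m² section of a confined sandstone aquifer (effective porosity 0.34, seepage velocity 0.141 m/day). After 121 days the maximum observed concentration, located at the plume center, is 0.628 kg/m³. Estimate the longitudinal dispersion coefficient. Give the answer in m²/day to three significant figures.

0.194 m²/day

At the plume center C_max = M/(n_e·A·√(4πDt)), so D = M²/(4πt·(n_e·A·C_max)²).
n_e·A·C_max = 0.34 × 32.2 × 0.628 = 6.875 kg/m.
D = 118²/(4π × 121 × 6.875²) = 0.194 m²/day.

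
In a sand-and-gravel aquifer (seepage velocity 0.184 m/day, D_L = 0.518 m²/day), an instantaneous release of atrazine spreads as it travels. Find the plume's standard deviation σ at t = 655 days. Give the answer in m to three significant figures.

26.0 m

Dispersive spreading gives a Gaussian with σ² = 2Dt; advection only shifts the center.
σ = √(2 × 0.518 × 655) = 26.0 m.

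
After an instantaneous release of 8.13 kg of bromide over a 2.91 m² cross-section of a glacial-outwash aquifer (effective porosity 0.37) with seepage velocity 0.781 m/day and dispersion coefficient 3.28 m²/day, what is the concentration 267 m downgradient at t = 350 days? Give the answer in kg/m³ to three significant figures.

For an instantaneous plane source, C(x,t) = M/(n_e·A·√(4πDt)) · exp(−(x−vt)²/(4Dt)), with n_e·A the pore (flow) area.
Plume center vt = 0.781 × 350 = 273.35 m, so the well at 267 m is 6.35 m upgradient of the peak.
√(4πDt) = 120.1 m, giving peak height M/(n_e·A·√(4πDt)) = 8.13/(0.37 × 2.91 × 120.1) = 0.06287 kg/m³.
(x−vt)²/(4Dt) = (-6.35)²/(4 × 3.28 × 350) = 0.008781; exp(−0.008781) = 0.9913.
C = 0.06287 × 0.9913 = 0.0623 kg/m³.

0.0623 kg/m³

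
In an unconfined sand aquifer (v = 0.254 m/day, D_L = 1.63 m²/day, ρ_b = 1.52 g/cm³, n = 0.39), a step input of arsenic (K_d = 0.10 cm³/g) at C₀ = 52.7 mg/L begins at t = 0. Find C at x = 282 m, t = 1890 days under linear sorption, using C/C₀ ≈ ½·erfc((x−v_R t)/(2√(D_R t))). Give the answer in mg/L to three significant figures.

43.7 mg/L

Retardation factor R = 1 + ρ_b·K_d/n = 1 + 1.52 × 0.10/0.39 = 1.390.
Sorption retards both mechanisms: v_R = v/R = 0.1827 m/day, D_R = D/R = 1.173 m²/day.
v_R·t = 0.1827 × 1890 = 345.303 m; 2√(D_R t) = 94.17 m; argument = (282 − 345.303)/94.17 = -0.6722.
C = C₀ × ½·erfc(-0.6722) = 52.7 × 0.8291 = 43.7 mg/L.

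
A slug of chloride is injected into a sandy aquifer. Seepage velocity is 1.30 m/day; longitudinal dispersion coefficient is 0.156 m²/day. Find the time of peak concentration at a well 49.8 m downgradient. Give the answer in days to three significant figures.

For the 1D instantaneous-source solution, setting ∂C/∂t = 0 at fixed x gives v²t² + 2Dt − x² = 0, so t = (√(D² + v²x²) − D)/v².
√(D² + v²x²) = √(0.156² + 1.30² × 49.8²) = 64.74; v² = 1.69.
t = (64.74 − 0.156)/1.69 = 38.2 days (vs. the pure-advection estimate x/v = 38.3 d).

38.2 days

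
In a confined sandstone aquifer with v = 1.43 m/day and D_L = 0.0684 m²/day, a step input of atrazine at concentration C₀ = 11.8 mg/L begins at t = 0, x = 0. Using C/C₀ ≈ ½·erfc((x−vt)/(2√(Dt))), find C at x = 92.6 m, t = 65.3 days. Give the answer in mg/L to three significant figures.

7.11 mg/L

For a continuous step input, C/C₀ ≈ ½·erfc((x−vt)/(2√(Dt))).
vt = 1.43 × 65.3 = 93.379 m and 2√(Dt) = 2√(0.0684 × 65.3) = 4.227 m.
Argument (x−vt)/(2√(Dt)) = (92.6 − 93.379)/4.227 = -0.1843; ½·erfc(-0.1843) = 0.6028.
C = 11.8 × 0.6028 = 7.11 mg/L.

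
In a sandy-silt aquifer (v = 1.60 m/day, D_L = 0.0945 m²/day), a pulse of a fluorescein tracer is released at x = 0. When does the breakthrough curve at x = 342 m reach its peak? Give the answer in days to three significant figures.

214 days

For the 1D instantaneous-source solution, setting ∂C/∂t = 0 at fixed x gives v²t² + 2Dt − x² = 0, so t = (√(D² + v²x²) − D)/v².
√(D² + v²x²) = √(0.0945² + 1.60² × 342²) = 547.2; v² = 2.56.
t = (547.2 − 0.0945)/2.56 = 214 days (vs. the pure-advection estimate x/v = 214 d).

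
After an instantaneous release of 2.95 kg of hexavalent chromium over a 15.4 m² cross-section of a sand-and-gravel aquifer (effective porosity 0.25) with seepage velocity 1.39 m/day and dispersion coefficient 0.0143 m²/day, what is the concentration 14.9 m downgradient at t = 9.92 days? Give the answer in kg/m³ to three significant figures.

0.0651 kg/m³

For an instantaneous plane source, C(x,t) = M/(n_e·A·√(4πDt)) · exp(−(x−vt)²/(4Dt)), with n_e·A the pore (flow) area.
Plume center vt = 1.39 × 9.92 = 13.7888 m, so the well at 14.9 m is 1.1112 m downgradient of the peak.
√(4πDt) = 1.335 m, giving peak height M/(n_e·A·√(4πDt)) = 2.95/(0.25 × 15.4 × 1.335) = 0.5740 kg/m³.
(x−vt)²/(4Dt) = (1.1112)²/(4 × 0.0143 × 9.92) = 2.176; exp(−2.176) = 0.1135.
C = 0.5740 × 0.1135 = 0.0651 kg/m³.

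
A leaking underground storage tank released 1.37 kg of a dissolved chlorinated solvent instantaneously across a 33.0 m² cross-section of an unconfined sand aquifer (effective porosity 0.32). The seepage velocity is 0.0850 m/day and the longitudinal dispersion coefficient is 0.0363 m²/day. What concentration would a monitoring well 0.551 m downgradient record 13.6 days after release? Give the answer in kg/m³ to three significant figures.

For an instantaneous plane source, C(x,t) = M/(n_e·A·√(4πDt)) · exp(−(x−vt)²/(4Dt)), with n_e·A the pore (flow) area.
Plume center vt = 0.0850 × 13.6 = 1.156 m, so the well at 0.551 m is 0.605 m upgradient of the peak.
√(4πDt) = 2.491 m, giving peak height M/(n_e·A·√(4πDt)) = 1.37/(0.32 × 33.0 × 2.491) = 0.05208 kg/m³.
(x−vt)²/(4Dt) = (-0.605)²/(4 × 0.0363 × 13.6) = 0.1854; exp(−0.1854) = 0.8308.
C = 0.05208 × 0.8308 = 0.0433 kg/m³.

0.0433 kg/m³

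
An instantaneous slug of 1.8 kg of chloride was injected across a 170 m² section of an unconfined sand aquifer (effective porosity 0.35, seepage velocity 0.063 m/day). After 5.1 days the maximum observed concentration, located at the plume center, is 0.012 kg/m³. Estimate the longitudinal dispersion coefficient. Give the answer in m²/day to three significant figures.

0.0992 m²/day

At the plume center C_max = M/(n_e·A·√(4πDt)), so D = M²/(4πt·(n_e·A·C_max)²).
n_e·A·C_max = 0.35 × 170 × 0.012 = 0.7140 kg/m.
D = 1.8²/(4π × 5.1 × 0.7140²) = 0.0992 m²/day.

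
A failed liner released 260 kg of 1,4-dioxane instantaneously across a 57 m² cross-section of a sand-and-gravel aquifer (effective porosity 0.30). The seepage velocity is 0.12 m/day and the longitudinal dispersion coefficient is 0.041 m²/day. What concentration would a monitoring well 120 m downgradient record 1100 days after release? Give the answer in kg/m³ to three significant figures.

0.287 kg/m³

For an instantaneous plane source, C(x,t) = M/(n_e·A·√(4πDt)) · exp(−(x−vt)²/(4Dt)), with n_e·A the pore (flow) area.
Plume center vt = 0.12 × 1100 = 132 m, so the well at 120 m is 12 m upgradient of the peak.
√(4πDt) = 23.81 m, giving peak height M/(n_e·A·√(4πDt)) = 260/(0.30 × 57 × 23.81) = 0.6386 kg/m³.
(x−vt)²/(4Dt) = (-12)²/(4 × 0.041 × 1100) = 0.7982; exp(−0.7982) = 0.4501.
C = 0.6386 × 0.4501 = 0.287 kg/m³.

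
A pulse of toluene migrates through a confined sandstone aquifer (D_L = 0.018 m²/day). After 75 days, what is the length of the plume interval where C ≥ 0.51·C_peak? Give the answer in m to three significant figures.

The plume is Gaussian with σ = √(2Dt) = √(2 × 0.018 × 75) = 1.643 m.
C/C_peak = exp(−Δx²/(2σ²)) = 0.51 ⇒ Δx = σ·√(−2 ln 0.51) = 1.643 × 1.160 = 1.906 m.
Width = 2Δx = 3.81 m.

3.81 m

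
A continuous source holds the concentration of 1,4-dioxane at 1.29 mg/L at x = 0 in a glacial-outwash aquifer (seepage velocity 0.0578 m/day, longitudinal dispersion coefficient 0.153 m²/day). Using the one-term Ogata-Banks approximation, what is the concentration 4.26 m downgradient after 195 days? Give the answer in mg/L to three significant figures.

For a continuous step input, C/C₀ ≈ ½·erfc((x−vt)/(2√(Dt))).
vt = 0.0578 × 195 = 11.271 m and 2√(Dt) = 2√(0.153 × 195) = 10.92 m.
Argument (x−vt)/(2√(Dt)) = (4.26 − 11.271)/10.92 = -0.6420; ½·erfc(-0.6420) = 0.8180.
C = 1.29 × 0.8180 = 1.06 mg/L.

1.06 mg/L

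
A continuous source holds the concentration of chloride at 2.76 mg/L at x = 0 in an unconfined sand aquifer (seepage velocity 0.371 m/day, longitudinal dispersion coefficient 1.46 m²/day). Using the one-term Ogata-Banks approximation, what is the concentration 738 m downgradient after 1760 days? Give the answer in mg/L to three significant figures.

0.325 mg/L

For a continuous step input, C/C₀ ≈ ½·erfc((x−vt)/(2√(Dt))).
vt = 0.371 × 1760 = 652.96 m and 2√(Dt) = 2√(1.46 × 1760) = 101.4 m.
Argument (x−vt)/(2√(Dt)) = (738 − 652.96)/101.4 = 0.8387; ½·erfc(0.8387) = 0.1178.
C = 2.76 × 0.1178 = 0.325 mg/L.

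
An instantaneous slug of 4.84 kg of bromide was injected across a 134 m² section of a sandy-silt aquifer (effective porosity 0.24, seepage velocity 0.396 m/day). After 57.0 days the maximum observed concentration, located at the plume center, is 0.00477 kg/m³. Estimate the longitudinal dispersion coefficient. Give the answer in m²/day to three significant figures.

1.39 m²/day

At the plume center C_max = M/(n_e·A·√(4πDt)), so D = M²/(4πt·(n_e·A·C_max)²).
n_e·A·C_max = 0.24 × 134 × 0.00477 = 0.1534 kg/m.
D = 4.84²/(4π × 57.0 × 0.1534²) = 1.39 m²/day.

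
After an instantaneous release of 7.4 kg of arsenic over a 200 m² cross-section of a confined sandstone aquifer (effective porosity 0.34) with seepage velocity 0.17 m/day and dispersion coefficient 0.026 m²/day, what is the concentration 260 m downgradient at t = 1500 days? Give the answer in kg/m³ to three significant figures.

0.00419 kg/m³

For an instantaneous plane source, C(x,t) = M/(n_e·A·√(4πDt)) · exp(−(x−vt)²/(4Dt)), with n_e·A the pore (flow) area.
Plume center vt = 0.17 × 1500 = 255 m, so the well at 260 m is 5 m downgradient of the peak.
√(4πDt) = 22.14 m, giving peak height M/(n_e·A·√(4πDt)) = 7.4/(0.34 × 200 × 22.14) = 0.004915 kg/m³.
(x−vt)²/(4Dt) = (5)²/(4 × 0.026 × 1500) = 0.1603; exp(−0.1603) = 0.8519.
C = 0.004915 × 0.8519 = 0.00419 kg/m³.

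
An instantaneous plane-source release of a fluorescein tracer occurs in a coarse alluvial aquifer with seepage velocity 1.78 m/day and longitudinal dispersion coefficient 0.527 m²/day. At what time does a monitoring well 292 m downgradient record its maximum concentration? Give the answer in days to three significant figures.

164 days

For the 1D instantaneous-source solution, setting ∂C/∂t = 0 at fixed x gives v²t² + 2Dt − x² = 0, so t = (√(D² + v²x²) − D)/v².
√(D² + v²x²) = √(0.527² + 1.78² × 292²) = 519.8; v² = 3.1684.
t = (519.8 − 0.527)/3.1684 = 164 days (vs. the pure-advection estimate x/v = 164 d).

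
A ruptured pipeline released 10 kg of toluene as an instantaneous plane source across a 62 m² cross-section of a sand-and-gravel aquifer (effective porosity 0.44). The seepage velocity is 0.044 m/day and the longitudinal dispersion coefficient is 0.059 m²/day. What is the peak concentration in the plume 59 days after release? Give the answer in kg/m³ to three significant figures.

The peak of an instantaneous 1D plume sits at x = vt; there the Gaussian factor is 1 and C_max = M/(n_e·A·√(4πDt)), where n_e·A is the pore area the mass is dissolved in.
√(4πDt) = √(4π × 0.059 × 59) = 6.614 m, so C_max = 10/(0.44 × 62 × 6.614) = 0.0554 kg/m³.

0.0554 kg/m³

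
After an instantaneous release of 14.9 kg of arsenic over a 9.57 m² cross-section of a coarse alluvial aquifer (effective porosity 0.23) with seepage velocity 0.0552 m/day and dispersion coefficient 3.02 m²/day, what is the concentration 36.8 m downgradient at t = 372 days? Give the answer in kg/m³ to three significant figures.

For an instantaneous plane source, C(x,t) = M/(n_e·A·√(4πDt)) · exp(−(x−vt)²/(4Dt)), with n_e·A the pore (flow) area.
Plume center vt = 0.0552 × 372 = 20.5344 m, so the well at 36.8 m is 16.2656 m downgradient of the peak.
√(4πDt) = 118.8 m, giving peak height M/(n_e·A·√(4πDt)) = 14.9/(0.23 × 9.57 × 118.8) = 0.05698 kg/m³.
(x−vt)²/(4Dt) = (16.2656)²/(4 × 3.02 × 372) = 0.05887; exp(−0.05887) = 0.9428.
C = 0.05698 × 0.9428 = 0.0537 kg/m³.

0.0537 kg/m³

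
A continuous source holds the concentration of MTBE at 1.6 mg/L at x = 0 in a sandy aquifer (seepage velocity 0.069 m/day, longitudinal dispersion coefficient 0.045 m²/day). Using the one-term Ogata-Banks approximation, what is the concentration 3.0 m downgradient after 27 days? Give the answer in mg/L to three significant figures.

For a continuous step input, C/C₀ ≈ ½·erfc((x−vt)/(2√(Dt))).
vt = 0.069 × 27 = 1.863 m and 2√(Dt) = 2√(0.045 × 27) = 2.205 m.
Argument (x−vt)/(2√(Dt)) = (3.0 − 1.863)/2.205 = 0.5156; ½·erfc(0.5156) = 0.2329.
C = 1.6 × 0.2329 = 0.373 mg/L.

0.373 mg/L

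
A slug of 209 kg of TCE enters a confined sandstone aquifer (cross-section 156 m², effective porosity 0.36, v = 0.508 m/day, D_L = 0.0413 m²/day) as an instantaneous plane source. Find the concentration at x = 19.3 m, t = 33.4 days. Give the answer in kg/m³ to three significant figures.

0.333 kg/m³

For an instantaneous plane source, C(x,t) = M/(n_e·A·√(4πDt)) · exp(−(x−vt)²/(4Dt)), with n_e·A the pore (flow) area.
Plume center vt = 0.508 × 33.4 = 16.9672 m, so the well at 19.3 m is 2.3328 m downgradient of the peak.
√(4πDt) = 4.163 m, giving peak height M/(n_e·A·√(4πDt)) = 209/(0.36 × 156 × 4.163) = 0.8939 kg/m³.
(x−vt)²/(4Dt) = (2.3328)²/(4 × 0.0413 × 33.4) = 0.9863; exp(−0.9863) = 0.3730.
C = 0.8939 × 0.3730 = 0.333 kg/m³.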